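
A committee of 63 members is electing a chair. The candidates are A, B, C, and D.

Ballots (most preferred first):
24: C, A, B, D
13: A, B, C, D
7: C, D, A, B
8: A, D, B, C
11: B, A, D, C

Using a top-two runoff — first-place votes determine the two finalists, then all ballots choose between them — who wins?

Round 1 first-place votes: A 21, B 11, C 31, D 0. C and A advance.
Runoff: C is ranked above A on 31 ballots, A above C on 32.

A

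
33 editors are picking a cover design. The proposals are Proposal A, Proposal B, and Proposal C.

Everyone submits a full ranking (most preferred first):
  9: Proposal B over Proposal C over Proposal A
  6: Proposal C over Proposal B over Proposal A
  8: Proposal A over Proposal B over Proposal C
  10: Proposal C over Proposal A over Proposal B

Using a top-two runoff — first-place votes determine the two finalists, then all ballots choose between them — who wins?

Proposal B

Round 1 first-place votes: Proposal A 8, Proposal B 9, Proposal C 16. Proposal C and Proposal B advance.
Runoff: Proposal C is ranked above Proposal B on 16 ballots, Proposal B above Proposal C on 17.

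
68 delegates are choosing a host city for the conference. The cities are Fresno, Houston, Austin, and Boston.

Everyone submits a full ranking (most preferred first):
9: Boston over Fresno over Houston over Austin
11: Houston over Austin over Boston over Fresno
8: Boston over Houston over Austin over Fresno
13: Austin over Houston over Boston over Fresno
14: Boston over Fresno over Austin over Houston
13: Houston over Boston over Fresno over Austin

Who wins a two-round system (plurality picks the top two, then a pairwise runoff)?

Houston

Round 1 first-place votes: Fresno 0, Houston 24, Austin 13, Boston 31. Boston and Houston advance.
Runoff: Boston is ranked above Houston on 31 ballots, Houston above Boston on 37.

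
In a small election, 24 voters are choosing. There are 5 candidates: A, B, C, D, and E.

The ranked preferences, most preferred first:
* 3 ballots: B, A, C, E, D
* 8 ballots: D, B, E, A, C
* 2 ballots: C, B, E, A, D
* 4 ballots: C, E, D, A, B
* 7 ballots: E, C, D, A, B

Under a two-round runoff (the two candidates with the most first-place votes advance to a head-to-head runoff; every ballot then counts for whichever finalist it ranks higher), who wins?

Round 1 first-place votes: A 0, B 3, C 6, D 8, E 7. D and E advance.
Runoff: D is ranked above E on 8 ballots, E above D on 16.

E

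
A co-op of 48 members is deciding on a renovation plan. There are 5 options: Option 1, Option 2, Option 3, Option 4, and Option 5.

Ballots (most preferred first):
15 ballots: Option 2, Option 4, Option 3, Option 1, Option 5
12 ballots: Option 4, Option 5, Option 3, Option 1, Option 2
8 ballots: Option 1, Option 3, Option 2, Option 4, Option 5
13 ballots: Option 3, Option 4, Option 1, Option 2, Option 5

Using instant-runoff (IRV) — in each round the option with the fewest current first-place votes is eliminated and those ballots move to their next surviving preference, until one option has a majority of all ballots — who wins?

Option 3

Round 1: Option 1 8, Option 2 15, Option 3 13, Option 4 12, Option 5 0. Option 5 eliminated.
Round 2: Option 1 8, Option 2 15, Option 3 13, Option 4 12. Option 1 eliminated.
Round 3: Option 2 15, Option 3 21, Option 4 12. Option 4 eliminated.
Round 4: Option 2 15, Option 3 33. Option 3 has a majority (≥25).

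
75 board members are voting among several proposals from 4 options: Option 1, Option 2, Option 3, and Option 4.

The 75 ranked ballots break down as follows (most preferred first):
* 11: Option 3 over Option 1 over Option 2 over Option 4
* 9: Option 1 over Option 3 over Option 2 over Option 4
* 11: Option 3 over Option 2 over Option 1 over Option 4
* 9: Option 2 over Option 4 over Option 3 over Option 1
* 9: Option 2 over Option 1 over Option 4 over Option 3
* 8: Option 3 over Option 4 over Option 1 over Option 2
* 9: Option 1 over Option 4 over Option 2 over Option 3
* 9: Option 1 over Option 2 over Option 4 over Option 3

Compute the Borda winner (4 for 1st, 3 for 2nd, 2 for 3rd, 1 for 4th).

Option 1: 11×3 + 9×4 + 11×2 + 9×1 + 9×3 + 8×2 + 9×4 + 9×4 = 215
Option 2: 11×2 + 9×2 + 11×3 + 9×4 + 9×4 + 8×1 + 9×2 + 9×3 = 198
Option 3: 11×4 + 9×3 + 11×4 + 9×2 + 9×1 + 8×4 + 9×1 + 9×1 = 192
Option 4: 11×1 + 9×1 + 11×1 + 9×3 + 9×2 + 8×3 + 9×3 + 9×2 = 145

Option 1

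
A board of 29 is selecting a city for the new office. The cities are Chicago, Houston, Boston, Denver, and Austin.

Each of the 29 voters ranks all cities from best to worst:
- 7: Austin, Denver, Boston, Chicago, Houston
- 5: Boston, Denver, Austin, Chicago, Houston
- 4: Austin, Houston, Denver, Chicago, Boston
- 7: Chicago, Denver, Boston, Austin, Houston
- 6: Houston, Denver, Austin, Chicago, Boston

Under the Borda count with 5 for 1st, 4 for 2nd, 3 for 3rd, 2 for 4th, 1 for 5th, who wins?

Chicago: 7×2 + 5×2 + 4×2 + 7×5 + 6×2 = 79
Houston: 7×1 + 5×1 + 4×4 + 7×1 + 6×5 = 65
Boston: 7×3 + 5×5 + 4×1 + 7×3 + 6×1 = 77
Denver: 7×4 + 5×4 + 4×3 + 7×4 + 6×4 = 112
Austin: 7×5 + 5×3 + 4×5 + 7×2 + 6×3 = 102

Denver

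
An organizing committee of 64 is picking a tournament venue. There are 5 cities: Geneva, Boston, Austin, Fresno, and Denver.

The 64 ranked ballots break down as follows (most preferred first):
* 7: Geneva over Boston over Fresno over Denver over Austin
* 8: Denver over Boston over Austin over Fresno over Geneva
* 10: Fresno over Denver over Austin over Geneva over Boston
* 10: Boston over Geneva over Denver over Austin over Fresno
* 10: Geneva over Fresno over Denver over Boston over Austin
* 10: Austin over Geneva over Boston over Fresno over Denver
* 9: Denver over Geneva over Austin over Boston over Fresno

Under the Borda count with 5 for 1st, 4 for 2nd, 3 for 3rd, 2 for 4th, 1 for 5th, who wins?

Geneva: 7×5 + 8×1 + 10×2 + 10×4 + 10×5 + 10×4 + 9×4 = 229
Boston: 7×4 + 8×4 + 10×1 + 10×5 + 10×2 + 10×3 + 9×2 = 188
Austin: 7×1 + 8×3 + 10×3 + 10×2 + 10×1 + 10×5 + 9×3 = 168
Fresno: 7×3 + 8×2 + 10×5 + 10×1 + 10×4 + 10×2 + 9×1 = 166
Denver: 7×2 + 8×5 + 10×4 + 10×3 + 10×3 + 10×1 + 9×5 = 209

Geneva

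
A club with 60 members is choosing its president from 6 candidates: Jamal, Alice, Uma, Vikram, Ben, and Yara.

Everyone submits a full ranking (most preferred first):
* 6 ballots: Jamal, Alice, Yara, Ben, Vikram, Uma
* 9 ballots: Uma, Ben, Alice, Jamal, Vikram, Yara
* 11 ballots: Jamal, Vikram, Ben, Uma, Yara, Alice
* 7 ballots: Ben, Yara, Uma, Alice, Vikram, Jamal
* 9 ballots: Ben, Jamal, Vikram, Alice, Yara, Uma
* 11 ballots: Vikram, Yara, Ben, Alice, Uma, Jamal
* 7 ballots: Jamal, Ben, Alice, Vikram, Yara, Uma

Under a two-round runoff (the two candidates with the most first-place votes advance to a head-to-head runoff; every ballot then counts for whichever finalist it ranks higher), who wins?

Round 1 first-place votes: Jamal 24, Alice 0, Uma 9, Vikram 11, Ben 16, Yara 0. Jamal and Ben advance.
Runoff: Jamal is ranked above Ben on 24 ballots, Ben above Jamal on 36.

Ben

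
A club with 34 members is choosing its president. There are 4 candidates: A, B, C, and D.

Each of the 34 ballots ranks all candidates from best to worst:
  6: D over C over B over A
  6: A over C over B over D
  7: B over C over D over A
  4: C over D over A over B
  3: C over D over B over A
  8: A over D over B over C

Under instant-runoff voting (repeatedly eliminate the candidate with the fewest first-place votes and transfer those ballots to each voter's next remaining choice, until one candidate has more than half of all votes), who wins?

C

Round 1: A 14, B 7, C 7, D 6. D eliminated.
Round 2: A 14, B 7, C 13. B eliminated.
Round 3: A 14, C 20. C has a majority (≥18).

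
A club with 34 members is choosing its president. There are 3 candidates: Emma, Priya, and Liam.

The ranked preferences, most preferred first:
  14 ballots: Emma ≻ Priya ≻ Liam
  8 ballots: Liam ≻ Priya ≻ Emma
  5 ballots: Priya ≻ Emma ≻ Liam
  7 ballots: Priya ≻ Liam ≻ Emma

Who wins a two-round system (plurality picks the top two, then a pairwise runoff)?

Priya

Round 1 first-place votes: Emma 14, Priya 12, Liam 8. Emma and Priya advance.
Runoff: Emma is ranked above Priya on 14 ballots, Priya above Emma on 20.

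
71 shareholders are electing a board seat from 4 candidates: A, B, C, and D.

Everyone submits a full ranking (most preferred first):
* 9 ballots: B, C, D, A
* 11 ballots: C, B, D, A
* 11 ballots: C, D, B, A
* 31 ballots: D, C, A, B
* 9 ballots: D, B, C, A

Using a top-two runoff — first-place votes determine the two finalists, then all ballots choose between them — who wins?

Round 1 first-place votes: A 0, B 9, C 22, D 40. D and C advance.
Runoff: D is ranked above C on 40 ballots, C above D on 31.

D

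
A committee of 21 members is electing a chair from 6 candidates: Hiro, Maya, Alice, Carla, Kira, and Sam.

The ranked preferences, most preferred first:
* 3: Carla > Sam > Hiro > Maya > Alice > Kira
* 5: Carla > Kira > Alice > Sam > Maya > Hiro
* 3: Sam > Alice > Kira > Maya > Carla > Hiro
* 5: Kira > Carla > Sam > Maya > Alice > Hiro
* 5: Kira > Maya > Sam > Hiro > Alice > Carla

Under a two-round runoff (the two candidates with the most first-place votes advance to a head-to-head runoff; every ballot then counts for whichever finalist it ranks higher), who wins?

Kira

Round 1 first-place votes: Hiro 0, Maya 0, Alice 0, Carla 8, Kira 10, Sam 3. Kira and Carla advance.
Runoff: Kira is ranked above Carla on 13 ballots, Carla above Kira on 8.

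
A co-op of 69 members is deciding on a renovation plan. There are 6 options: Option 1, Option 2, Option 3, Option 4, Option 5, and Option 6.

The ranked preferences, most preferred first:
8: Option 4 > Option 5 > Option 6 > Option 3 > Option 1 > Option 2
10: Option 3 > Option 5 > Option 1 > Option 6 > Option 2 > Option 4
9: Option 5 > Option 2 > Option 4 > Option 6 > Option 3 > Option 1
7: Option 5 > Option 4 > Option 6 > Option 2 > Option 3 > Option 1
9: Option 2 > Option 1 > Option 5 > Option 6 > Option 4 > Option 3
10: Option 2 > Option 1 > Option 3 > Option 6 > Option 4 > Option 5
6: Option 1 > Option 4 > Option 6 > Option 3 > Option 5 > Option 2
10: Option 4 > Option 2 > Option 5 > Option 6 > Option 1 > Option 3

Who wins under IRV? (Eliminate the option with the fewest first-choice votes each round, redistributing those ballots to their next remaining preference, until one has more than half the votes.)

Option 5

Round 1: Option 1 6, Option 2 19, Option 3 10, Option 4 18, Option 5 16, Option 6 0. Option 6 eliminated.
Round 2: Option 1 6, Option 2 19, Option 3 10, Option 4 18, Option 5 16. Option 1 eliminated.
Round 3: Option 2 19, Option 3 10, Option 4 24, Option 5 16. Option 3 eliminated.
Round 4: Option 2 19, Option 4 24, Option 5 26. Option 2 eliminated.
Round 5: Option 4 34, Option 5 35. Option 5 has a majority (≥35).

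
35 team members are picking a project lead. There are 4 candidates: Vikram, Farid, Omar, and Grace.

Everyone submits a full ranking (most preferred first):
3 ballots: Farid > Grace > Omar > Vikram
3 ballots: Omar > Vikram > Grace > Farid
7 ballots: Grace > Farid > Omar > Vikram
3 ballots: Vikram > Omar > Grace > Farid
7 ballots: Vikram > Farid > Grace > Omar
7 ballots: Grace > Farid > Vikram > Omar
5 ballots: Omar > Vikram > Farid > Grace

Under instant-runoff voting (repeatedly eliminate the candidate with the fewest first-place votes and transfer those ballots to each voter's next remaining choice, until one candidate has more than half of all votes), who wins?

Vikram

Round 1: Vikram 10, Farid 3, Omar 8, Grace 14. Farid eliminated.
Round 2: Vikram 10, Omar 8, Grace 17. Omar eliminated.
Round 3: Vikram 18, Grace 17. Vikram has a majority (≥18).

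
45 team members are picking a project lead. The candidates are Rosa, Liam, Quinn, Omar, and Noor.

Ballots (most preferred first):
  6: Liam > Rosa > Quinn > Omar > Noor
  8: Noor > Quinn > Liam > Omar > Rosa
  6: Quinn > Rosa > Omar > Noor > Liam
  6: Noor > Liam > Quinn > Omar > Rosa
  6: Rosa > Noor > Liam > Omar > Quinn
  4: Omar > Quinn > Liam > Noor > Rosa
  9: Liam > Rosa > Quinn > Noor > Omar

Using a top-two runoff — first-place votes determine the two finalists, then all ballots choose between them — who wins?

Round 1 first-place votes: Rosa 6, Liam 15, Quinn 6, Omar 4, Noor 14. Liam and Noor advance.
Runoff: Liam is ranked above Noor on 19 ballots, Noor above Liam on 26.

Noor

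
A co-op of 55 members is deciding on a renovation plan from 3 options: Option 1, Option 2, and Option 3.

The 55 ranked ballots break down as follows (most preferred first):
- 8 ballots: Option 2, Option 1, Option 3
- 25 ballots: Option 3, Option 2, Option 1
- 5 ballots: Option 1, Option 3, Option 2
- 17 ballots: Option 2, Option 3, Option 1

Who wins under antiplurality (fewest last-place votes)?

Last-place votes: Option 1 42, Option 2 5, Option 3 8.

Option 2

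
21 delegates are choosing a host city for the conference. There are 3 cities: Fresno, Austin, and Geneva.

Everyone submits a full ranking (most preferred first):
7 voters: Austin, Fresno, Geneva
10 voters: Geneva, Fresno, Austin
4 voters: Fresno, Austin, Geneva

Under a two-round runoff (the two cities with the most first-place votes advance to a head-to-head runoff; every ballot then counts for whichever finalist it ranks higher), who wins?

Round 1 first-place votes: Fresno 4, Austin 7, Geneva 10. Geneva and Austin advance.
Runoff: Geneva is ranked above Austin on 10 ballots, Austin above Geneva on 11.

Austin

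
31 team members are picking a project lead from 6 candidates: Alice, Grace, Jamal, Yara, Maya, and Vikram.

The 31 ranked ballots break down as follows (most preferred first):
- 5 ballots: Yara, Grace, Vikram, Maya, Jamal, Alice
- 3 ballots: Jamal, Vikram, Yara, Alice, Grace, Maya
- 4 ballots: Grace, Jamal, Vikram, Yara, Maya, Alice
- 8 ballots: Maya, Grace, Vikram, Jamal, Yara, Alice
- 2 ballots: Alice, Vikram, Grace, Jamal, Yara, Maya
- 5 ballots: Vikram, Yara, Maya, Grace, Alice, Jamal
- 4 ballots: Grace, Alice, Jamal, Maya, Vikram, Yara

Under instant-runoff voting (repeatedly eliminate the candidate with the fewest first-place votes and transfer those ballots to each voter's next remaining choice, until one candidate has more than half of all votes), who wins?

Grace

Round 1: Alice 2, Grace 8, Jamal 3, Yara 5, Maya 8, Vikram 5. Alice eliminated.
Round 2: Grace 8, Jamal 3, Yara 5, Maya 8, Vikram 7. Jamal eliminated.
Round 3: Grace 8, Yara 5, Maya 8, Vikram 10. Yara eliminated.
Round 4: Grace 13, Maya 8, Vikram 10. Maya eliminated.
Round 5: Grace 21, Vikram 10. Grace has a majority (≥16).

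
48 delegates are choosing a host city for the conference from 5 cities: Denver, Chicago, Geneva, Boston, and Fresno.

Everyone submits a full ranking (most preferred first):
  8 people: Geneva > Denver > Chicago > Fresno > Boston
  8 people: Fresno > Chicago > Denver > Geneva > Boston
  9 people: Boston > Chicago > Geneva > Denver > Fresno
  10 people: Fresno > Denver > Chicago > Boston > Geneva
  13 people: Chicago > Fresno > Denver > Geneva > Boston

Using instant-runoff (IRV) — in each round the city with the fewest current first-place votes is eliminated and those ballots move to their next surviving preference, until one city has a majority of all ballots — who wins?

Round 1: Denver 0, Chicago 13, Geneva 8, Boston 9, Fresno 18. Denver eliminated.
Round 2: Chicago 13, Geneva 8, Boston 9, Fresno 18. Geneva eliminated.
Round 3: Chicago 21, Boston 9, Fresno 18. Boston eliminated.
Round 4: Chicago 30, Fresno 18. Chicago has a majority (≥25).

Chicago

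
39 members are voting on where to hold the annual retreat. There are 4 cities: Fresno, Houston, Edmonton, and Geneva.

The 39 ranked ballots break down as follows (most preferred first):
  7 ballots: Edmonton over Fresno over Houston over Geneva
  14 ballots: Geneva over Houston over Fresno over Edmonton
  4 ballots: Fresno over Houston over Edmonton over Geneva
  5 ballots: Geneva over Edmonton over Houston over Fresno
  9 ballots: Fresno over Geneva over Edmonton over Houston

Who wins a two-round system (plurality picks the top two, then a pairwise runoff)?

Round 1 first-place votes: Fresno 13, Houston 0, Edmonton 7, Geneva 19. Geneva and Fresno advance.
Runoff: Geneva is ranked above Fresno on 19 ballots, Fresno above Geneva on 20.

Fresno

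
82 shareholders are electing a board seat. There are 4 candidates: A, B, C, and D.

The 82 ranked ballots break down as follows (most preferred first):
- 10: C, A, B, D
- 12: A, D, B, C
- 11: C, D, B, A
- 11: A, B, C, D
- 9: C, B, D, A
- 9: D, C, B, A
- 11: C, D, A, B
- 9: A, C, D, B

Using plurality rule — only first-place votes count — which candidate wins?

First-place votes: A 32, B 0, C 41, D 9.

C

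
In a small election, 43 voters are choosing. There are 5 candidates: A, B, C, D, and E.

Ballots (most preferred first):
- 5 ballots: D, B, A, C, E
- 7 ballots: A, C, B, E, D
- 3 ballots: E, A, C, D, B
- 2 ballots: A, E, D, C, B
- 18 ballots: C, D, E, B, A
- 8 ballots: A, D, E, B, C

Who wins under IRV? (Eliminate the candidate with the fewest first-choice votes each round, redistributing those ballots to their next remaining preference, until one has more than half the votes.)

Round 1: A 17, B 0, C 18, D 5, E 3. B eliminated.
Round 2: A 17, C 18, D 5, E 3. E eliminated.
Round 3: A 20, C 18, D 5. D eliminated.
Round 4: A 25, C 18. A has a majority (≥22).

A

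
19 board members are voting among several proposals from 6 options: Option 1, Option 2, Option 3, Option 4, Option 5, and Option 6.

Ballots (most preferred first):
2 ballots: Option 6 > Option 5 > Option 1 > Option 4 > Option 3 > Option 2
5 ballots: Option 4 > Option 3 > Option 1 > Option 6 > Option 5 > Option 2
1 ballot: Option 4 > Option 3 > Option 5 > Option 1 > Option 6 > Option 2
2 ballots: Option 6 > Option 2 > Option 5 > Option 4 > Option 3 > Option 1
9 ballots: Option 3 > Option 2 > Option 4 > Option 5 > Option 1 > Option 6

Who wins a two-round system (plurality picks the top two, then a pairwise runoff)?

Round 1 first-place votes: Option 1 0, Option 2 0, Option 3 9, Option 4 6, Option 5 0, Option 6 4. Option 3 and Option 4 advance.
Runoff: Option 3 is ranked above Option 4 on 9 ballots, Option 4 above Option 3 on 10.

Option 4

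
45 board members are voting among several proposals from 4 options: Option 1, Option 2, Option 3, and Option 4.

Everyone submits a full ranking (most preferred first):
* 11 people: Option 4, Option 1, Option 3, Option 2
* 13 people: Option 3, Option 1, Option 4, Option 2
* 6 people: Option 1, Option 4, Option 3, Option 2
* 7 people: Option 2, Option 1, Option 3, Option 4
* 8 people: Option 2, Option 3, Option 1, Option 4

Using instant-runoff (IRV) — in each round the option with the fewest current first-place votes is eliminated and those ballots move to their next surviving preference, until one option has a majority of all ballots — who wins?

Round 1: Option 1 6, Option 2 15, Option 3 13, Option 4 11. Option 1 eliminated.
Round 2: Option 2 15, Option 3 13, Option 4 17. Option 3 eliminated.
Round 3: Option 2 15, Option 4 30. Option 4 has a majority (≥23).

Option 4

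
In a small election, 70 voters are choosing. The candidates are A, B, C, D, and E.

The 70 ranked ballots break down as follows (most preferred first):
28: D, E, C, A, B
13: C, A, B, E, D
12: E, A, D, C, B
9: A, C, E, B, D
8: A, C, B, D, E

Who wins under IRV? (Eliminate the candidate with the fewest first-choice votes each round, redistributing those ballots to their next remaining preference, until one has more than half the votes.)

A

Round 1: A 17, B 0, C 13, D 28, E 12. B eliminated.
Round 2: A 17, C 13, D 28, E 12. E eliminated.
Round 3: A 29, C 13, D 28. C eliminated.
Round 4: A 42, D 28. A has a majority (≥36).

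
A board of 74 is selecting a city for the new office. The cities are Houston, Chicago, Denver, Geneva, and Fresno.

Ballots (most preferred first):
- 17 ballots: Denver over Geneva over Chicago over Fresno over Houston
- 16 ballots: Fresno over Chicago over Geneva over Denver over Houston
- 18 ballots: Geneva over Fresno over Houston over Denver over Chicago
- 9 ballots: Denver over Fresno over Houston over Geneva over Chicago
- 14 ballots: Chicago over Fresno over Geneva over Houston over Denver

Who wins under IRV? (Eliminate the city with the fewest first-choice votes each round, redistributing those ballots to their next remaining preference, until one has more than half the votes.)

Round 1: Houston 0, Chicago 14, Denver 26, Geneva 18, Fresno 16. Houston eliminated.
Round 2: Chicago 14, Denver 26, Geneva 18, Fresno 16. Chicago eliminated.
Round 3: Denver 26, Geneva 18, Fresno 30. Geneva eliminated.
Round 4: Denver 26, Fresno 48. Fresno has a majority (≥38).

Fresno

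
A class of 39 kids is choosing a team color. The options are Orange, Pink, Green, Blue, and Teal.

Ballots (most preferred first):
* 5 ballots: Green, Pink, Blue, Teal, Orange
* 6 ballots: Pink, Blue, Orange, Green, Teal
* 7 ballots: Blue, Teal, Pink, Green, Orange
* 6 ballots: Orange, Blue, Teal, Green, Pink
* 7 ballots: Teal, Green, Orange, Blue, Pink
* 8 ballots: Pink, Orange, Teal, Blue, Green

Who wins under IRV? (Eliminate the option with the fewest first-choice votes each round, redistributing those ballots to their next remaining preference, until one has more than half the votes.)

Round 1: Orange 6, Pink 14, Green 5, Blue 7, Teal 7. Green eliminated.
Round 2: Orange 6, Pink 19, Blue 7, Teal 7. Orange eliminated.
Round 3: Pink 19, Blue 13, Teal 7. Teal eliminated.
Round 4: Pink 19, Blue 20. Blue has a majority (≥20).

Blue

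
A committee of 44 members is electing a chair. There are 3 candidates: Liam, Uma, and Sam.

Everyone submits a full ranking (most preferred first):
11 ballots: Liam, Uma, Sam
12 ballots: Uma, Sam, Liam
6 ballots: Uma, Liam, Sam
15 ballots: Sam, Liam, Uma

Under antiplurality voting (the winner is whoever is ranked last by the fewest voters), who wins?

Last-place votes: Liam 12, Uma 15, Sam 17.

Liam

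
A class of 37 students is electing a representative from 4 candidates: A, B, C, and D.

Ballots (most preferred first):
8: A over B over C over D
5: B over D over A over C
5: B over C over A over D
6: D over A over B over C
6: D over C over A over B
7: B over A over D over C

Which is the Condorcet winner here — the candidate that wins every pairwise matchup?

A

A vs B: 20–17
A vs C: 26–11
A vs D: 20–17
A beats every other candidate.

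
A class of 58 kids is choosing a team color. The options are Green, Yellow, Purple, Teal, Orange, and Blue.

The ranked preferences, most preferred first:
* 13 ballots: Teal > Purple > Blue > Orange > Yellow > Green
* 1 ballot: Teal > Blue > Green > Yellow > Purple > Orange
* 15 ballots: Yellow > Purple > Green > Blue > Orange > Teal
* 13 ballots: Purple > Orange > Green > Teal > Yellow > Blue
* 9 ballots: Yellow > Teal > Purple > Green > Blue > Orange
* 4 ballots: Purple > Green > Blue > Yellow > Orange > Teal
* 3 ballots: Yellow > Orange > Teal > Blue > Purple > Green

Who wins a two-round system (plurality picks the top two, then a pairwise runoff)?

Purple

Round 1 first-place votes: Green 0, Yellow 27, Purple 17, Teal 14, Orange 0, Blue 0. Yellow and Purple advance.
Runoff: Yellow is ranked above Purple on 28 ballots, Purple above Yellow on 30.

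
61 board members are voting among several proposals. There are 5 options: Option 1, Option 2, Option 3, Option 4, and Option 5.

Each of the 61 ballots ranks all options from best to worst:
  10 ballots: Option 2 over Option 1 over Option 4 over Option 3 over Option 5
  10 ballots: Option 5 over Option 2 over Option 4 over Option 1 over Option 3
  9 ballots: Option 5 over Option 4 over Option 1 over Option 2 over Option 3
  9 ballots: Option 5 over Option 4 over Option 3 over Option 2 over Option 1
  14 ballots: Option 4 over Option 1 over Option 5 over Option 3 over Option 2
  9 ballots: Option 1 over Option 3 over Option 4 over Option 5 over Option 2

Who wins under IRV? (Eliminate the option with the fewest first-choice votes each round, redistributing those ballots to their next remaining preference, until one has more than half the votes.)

Round 1: Option 1 9, Option 2 10, Option 3 0, Option 4 14, Option 5 28. Option 3 eliminated.
Round 2: Option 1 9, Option 2 10, Option 4 14, Option 5 28. Option 1 eliminated.
Round 3: Option 2 10, Option 4 23, Option 5 28. Option 2 eliminated.
Round 4: Option 4 33, Option 5 28. Option 4 has a majority (≥31).

Option 4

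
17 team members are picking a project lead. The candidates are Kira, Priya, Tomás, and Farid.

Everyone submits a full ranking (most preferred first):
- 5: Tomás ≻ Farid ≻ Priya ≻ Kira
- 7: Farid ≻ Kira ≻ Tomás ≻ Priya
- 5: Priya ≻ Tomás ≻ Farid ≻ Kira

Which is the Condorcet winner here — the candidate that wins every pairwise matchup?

Tomás vs Kira: 10–7
Tomás vs Priya: 12–5
Tomás vs Farid: 10–7
Tomás beats every other candidate.

Tomás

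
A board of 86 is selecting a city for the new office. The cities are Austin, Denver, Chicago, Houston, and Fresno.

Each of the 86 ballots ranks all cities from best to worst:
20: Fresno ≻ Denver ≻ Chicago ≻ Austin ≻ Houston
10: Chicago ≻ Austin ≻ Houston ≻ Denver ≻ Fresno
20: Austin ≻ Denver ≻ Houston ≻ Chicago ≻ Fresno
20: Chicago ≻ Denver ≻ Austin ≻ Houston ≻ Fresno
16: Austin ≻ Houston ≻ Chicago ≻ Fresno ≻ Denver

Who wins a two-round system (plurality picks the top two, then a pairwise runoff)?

Chicago

Round 1 first-place votes: Austin 36, Denver 0, Chicago 30, Houston 0, Fresno 20. Austin and Chicago advance.
Runoff: Austin is ranked above Chicago on 36 ballots, Chicago above Austin on 50.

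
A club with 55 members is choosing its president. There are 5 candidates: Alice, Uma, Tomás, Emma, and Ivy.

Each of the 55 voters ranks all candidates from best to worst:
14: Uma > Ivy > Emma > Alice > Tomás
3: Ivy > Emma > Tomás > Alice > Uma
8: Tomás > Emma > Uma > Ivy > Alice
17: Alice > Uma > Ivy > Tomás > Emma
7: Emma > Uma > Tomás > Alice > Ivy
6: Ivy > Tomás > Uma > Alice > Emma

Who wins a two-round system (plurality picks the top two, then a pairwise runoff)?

Uma

Round 1 first-place votes: Alice 17, Uma 14, Tomás 8, Emma 7, Ivy 9. Alice and Uma advance.
Runoff: Alice is ranked above Uma on 20 ballots, Uma above Alice on 35.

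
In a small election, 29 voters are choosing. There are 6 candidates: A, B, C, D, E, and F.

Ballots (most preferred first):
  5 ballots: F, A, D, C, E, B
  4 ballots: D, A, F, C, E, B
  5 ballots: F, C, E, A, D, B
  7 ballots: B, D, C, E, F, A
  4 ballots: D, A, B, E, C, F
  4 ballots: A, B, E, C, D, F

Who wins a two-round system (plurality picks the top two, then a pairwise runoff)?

Round 1 first-place votes: A 4, B 7, C 0, D 8, E 0, F 10. F and D advance.
Runoff: F is ranked above D on 10 ballots, D above F on 19.

D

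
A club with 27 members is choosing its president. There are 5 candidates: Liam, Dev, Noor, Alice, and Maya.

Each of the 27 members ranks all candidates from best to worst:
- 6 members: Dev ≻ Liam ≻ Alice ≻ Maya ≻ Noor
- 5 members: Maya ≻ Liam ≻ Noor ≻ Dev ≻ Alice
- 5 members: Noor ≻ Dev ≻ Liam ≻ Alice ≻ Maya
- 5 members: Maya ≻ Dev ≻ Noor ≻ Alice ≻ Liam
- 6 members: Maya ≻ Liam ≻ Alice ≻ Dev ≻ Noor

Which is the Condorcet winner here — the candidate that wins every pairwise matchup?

Maya vs Liam: 16–11
Maya vs Dev: 16–11
Maya vs Noor: 22–5
Maya vs Alice: 16–11
Maya beats every other candidate.

Maya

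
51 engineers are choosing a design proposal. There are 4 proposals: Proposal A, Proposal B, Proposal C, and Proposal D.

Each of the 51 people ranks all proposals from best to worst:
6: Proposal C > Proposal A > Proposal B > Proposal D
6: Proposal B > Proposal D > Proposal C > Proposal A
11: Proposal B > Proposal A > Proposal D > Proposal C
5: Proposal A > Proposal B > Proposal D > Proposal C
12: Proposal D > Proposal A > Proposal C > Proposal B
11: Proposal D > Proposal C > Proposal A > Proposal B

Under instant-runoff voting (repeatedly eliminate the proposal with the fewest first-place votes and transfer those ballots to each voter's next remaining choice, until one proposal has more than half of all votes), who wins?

Round 1: Proposal A 5, Proposal B 17, Proposal C 6, Proposal D 23. Proposal A eliminated.
Round 2: Proposal B 22, Proposal C 6, Proposal D 23. Proposal C eliminated.
Round 3: Proposal B 28, Proposal D 23. Proposal B has a majority (≥26).

Proposal B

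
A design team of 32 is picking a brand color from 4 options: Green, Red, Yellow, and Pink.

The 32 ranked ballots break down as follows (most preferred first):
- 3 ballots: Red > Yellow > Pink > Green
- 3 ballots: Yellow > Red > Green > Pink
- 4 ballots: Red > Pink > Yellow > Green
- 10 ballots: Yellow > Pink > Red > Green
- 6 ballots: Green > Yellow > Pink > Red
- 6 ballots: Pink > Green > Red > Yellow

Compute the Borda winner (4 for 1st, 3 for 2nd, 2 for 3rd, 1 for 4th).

Green: 3×1 + 3×2 + 4×1 + 10×1 + 6×4 + 6×3 = 65
Red: 3×4 + 3×3 + 4×4 + 10×2 + 6×1 + 6×2 = 75
Yellow: 3×3 + 3×4 + 4×2 + 10×4 + 6×3 + 6×1 = 93
Pink: 3×2 + 3×1 + 4×3 + 10×3 + 6×2 + 6×4 = 87

Yellow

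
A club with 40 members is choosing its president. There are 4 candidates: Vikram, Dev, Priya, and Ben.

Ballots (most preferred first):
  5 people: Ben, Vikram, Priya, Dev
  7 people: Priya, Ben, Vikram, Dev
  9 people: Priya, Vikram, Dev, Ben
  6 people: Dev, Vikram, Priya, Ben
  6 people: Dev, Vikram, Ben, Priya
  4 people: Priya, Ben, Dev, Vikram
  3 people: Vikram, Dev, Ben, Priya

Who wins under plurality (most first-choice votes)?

Priya

First-place votes: Vikram 3, Dev 12, Priya 20, Ben 5.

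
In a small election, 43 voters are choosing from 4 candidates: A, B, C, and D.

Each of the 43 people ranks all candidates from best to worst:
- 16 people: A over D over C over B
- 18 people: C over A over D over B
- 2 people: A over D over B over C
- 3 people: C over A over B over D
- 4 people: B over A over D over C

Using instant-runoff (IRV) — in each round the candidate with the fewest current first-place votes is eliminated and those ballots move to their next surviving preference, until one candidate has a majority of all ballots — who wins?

Round 1: A 18, B 4, C 21, D 0. D eliminated.
Round 2: A 18, B 4, C 21. B eliminated.
Round 3: A 22, C 21. A has a majority (≥22).

A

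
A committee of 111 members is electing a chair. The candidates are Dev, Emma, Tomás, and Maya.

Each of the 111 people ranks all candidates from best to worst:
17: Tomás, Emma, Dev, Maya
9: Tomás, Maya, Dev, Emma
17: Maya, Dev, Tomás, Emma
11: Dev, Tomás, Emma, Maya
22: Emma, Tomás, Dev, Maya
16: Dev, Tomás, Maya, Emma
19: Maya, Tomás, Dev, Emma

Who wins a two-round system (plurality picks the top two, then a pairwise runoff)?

Dev

Round 1 first-place votes: Dev 27, Emma 22, Tomás 26, Maya 36. Maya and Dev advance.
Runoff: Maya is ranked above Dev on 45 ballots, Dev above Maya on 66.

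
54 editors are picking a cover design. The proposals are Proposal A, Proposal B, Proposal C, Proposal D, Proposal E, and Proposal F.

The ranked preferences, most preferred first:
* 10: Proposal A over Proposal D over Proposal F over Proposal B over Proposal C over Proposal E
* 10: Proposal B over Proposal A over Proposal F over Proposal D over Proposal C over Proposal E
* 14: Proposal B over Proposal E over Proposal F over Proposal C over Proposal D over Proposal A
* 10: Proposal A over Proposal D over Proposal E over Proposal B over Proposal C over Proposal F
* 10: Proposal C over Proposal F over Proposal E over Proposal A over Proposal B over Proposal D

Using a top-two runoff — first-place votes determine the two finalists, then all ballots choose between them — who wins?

Proposal A

Round 1 first-place votes: Proposal A 20, Proposal B 24, Proposal C 10, Proposal D 0, Proposal E 0, Proposal F 0. Proposal B and Proposal A advance.
Runoff: Proposal B is ranked above Proposal A on 24 ballots, Proposal A above Proposal B on 30.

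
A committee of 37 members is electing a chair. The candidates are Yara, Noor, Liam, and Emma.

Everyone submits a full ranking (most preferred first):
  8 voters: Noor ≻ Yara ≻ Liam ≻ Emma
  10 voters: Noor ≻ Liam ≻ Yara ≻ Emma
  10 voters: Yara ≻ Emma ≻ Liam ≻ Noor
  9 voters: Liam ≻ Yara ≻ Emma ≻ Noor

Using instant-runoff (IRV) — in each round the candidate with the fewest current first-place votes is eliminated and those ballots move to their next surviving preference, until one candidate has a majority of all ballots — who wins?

Round 1: Yara 10, Noor 18, Liam 9, Emma 0. Emma eliminated.
Round 2: Yara 10, Noor 18, Liam 9. Liam eliminated.
Round 3: Yara 19, Noor 18. Yara has a majority (≥19).

Yara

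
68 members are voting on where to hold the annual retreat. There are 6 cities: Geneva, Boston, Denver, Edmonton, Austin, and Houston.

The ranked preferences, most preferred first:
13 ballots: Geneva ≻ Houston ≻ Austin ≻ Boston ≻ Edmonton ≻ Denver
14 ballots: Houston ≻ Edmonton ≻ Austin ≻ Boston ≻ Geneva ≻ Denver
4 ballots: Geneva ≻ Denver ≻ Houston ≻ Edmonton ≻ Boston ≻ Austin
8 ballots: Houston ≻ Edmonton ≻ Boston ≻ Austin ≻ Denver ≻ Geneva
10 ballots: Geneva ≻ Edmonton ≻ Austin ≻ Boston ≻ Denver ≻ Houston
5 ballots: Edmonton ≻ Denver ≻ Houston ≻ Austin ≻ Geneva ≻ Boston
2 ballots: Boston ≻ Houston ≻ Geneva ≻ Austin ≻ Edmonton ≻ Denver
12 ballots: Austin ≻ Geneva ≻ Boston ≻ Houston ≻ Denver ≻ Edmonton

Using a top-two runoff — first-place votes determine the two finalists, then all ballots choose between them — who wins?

Geneva

Round 1 first-place votes: Geneva 27, Boston 2, Denver 0, Edmonton 5, Austin 12, Houston 22. Geneva and Houston advance.
Runoff: Geneva is ranked above Houston on 39 ballots, Houston above Geneva on 29.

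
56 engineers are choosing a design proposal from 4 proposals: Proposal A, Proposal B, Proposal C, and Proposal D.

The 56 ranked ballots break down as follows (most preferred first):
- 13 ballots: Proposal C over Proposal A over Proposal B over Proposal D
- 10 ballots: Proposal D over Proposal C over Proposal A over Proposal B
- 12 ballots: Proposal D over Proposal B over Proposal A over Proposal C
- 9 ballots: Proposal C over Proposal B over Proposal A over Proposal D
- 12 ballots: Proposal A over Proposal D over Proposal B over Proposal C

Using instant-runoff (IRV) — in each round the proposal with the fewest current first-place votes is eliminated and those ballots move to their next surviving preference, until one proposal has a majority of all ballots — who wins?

Proposal D

Round 1: Proposal A 12, Proposal B 0, Proposal C 22, Proposal D 22. Proposal B eliminated.
Round 2: Proposal A 12, Proposal C 22, Proposal D 22. Proposal A eliminated.
Round 3: Proposal C 22, Proposal D 34. Proposal D has a majority (≥29).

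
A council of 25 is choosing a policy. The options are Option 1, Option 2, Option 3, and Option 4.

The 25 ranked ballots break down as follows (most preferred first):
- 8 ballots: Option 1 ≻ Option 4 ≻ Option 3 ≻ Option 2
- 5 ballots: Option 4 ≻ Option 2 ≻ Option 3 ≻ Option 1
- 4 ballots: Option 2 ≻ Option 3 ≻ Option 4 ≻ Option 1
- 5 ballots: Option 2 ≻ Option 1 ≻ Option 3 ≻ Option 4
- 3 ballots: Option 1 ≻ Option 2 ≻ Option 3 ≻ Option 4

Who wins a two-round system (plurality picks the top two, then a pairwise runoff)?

Option 2

Round 1 first-place votes: Option 1 11, Option 2 9, Option 3 0, Option 4 5. Option 1 and Option 2 advance.
Runoff: Option 1 is ranked above Option 2 on 11 ballots, Option 2 above Option 1 on 14.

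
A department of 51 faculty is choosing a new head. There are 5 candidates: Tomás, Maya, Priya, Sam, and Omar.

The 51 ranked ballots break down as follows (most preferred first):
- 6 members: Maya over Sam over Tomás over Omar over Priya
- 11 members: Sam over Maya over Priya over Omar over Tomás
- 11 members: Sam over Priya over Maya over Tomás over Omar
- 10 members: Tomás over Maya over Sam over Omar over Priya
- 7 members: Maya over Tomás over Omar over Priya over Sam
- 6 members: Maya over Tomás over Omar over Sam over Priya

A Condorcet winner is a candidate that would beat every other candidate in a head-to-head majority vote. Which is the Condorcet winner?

Maya

Maya vs Tomás: 41–10
Maya vs Priya: 40–11
Maya vs Sam: 29–22
Maya vs Omar: 51–0
Maya beats every other candidate.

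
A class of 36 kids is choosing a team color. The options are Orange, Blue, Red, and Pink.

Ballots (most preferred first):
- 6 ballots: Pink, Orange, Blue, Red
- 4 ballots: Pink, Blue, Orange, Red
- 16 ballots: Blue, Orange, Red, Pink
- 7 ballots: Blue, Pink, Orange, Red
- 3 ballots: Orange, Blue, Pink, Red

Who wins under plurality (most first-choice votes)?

First-place votes: Orange 3, Blue 23, Red 0, Pink 10.

Blue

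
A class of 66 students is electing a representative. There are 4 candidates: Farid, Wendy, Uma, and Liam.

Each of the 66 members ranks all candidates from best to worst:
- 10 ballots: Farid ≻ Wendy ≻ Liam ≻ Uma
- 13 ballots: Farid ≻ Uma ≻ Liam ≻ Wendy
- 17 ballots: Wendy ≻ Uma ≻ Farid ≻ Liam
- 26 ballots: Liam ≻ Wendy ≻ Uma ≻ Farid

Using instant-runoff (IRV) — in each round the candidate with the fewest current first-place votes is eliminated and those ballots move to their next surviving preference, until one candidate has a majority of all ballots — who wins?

Round 1: Farid 23, Wendy 17, Uma 0, Liam 26. Uma eliminated.
Round 2: Farid 23, Wendy 17, Liam 26. Wendy eliminated.
Round 3: Farid 40, Liam 26. Farid has a majority (≥34).

Farid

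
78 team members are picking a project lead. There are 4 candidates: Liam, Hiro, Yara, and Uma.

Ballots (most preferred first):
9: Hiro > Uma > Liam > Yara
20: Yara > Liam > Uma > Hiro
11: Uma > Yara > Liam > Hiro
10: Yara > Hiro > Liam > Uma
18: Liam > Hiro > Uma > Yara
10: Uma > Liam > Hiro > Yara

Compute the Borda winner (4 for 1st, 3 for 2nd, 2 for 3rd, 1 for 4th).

Liam

Liam: 9×2 + 20×3 + 11×2 + 10×2 + 18×4 + 10×3 = 222
Hiro: 9×4 + 20×1 + 11×1 + 10×3 + 18×3 + 10×2 = 171
Yara: 9×1 + 20×4 + 11×3 + 10×4 + 18×1 + 10×1 = 190
Uma: 9×3 + 20×2 + 11×4 + 10×1 + 18×2 + 10×4 = 197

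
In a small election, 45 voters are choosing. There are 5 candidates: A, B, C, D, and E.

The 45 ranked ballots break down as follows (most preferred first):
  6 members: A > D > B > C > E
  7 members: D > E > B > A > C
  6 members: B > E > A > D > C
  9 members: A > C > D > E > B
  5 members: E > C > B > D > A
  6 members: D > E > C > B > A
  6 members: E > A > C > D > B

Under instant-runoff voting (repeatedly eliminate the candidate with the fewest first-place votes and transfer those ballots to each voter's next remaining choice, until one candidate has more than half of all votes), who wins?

Round 1: A 15, B 6, C 0, D 13, E 11. C eliminated.
Round 2: A 15, B 6, D 13, E 11. B eliminated.
Round 3: A 15, D 13, E 17. D eliminated.
Round 4: A 15, E 30. E has a majority (≥23).

E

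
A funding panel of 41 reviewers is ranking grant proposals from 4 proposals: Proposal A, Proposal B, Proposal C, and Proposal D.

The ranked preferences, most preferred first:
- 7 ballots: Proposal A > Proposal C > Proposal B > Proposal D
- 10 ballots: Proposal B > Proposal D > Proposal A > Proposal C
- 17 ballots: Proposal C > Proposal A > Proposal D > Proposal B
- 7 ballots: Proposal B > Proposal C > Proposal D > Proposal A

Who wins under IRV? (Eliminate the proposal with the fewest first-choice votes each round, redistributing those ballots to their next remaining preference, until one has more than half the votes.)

Proposal C

Round 1: Proposal A 7, Proposal B 17, Proposal C 17, Proposal D 0. Proposal D eliminated.
Round 2: Proposal A 7, Proposal B 17, Proposal C 17. Proposal A eliminated.
Round 3: Proposal B 17, Proposal C 24. Proposal C has a majority (≥21).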